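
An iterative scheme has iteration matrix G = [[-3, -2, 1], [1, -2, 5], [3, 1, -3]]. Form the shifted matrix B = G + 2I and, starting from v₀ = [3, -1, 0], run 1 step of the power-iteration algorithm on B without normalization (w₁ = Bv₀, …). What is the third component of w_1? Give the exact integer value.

8

B = G + 2I has rows (-1, -2, 1); (1, 0, 5); (3, 1, -1)
w1 = Bv₀ = (-1, 3, 8)
Requested component of w1: 8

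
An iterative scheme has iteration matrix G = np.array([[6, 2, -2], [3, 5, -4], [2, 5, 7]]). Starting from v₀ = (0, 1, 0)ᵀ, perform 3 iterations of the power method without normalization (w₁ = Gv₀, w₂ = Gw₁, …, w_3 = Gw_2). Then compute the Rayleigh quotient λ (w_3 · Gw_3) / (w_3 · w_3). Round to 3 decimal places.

w1 = Gv₀ = (6·0 + 2·1 + (-2)·0; 3·0 + 5·1 + (-4)·0; 2·0 + 5·1 + 7·0) = (2, 5, 5)
w2 = Gw1 = (6·2 + 2·5 + (-2)·5; 3·2 + 5·5 + (-4)·5; 2·2 + 5·5 + 7·5) = (12, 11, 64)
w3 = Gw2 = (-34, -165, 527)
Gw3 = (-1588, -3035, 2796)
w3·Gw3 = (-34)·(-1588) + (-165)·(-3035) + 527·2796 = 2028259; w3·w3 = (-34)·(-34) + (-165)·(-165) + 527·527 = 306110
λ ≈ 2028259/306110 = 6.626

λ ≈ 6.626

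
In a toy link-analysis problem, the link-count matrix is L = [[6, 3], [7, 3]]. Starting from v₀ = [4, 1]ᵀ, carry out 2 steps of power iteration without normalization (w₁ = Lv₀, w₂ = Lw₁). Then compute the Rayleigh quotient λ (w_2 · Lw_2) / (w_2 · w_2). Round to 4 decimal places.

9.3243

w1 = Lv₀ = (6·4 + 3·1; 7·4 + 3·1) = (27, 31)
w2 = Lw1 = (6·27 + 3·31; 7·27 + 3·31) = (255, 282)
Lw2 = (2376, 2631)
w2·Lw2 = 255·2376 + 282·2631 = 1347822; w2·w2 = 255·255 + 282·282 = 144549
λ ≈ 1347822/144549 = 9.3243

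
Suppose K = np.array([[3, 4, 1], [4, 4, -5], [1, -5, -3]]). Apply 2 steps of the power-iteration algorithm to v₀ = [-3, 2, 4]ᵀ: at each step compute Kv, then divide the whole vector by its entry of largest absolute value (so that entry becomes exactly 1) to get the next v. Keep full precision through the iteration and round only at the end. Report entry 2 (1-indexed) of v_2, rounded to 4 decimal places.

0.2071

Kv0 = (3.00000, -24.00000, -25.00000); divide by -25.00000 → v1 = (-0.12000, 0.96000, 1.00000)
Kv1 = (4.48000, -1.64000, -7.92000); divide by -7.92000 → v2 = (-0.56566, 0.20707, 1.00000)
Requested entry of v2: 41/198 = 0.2071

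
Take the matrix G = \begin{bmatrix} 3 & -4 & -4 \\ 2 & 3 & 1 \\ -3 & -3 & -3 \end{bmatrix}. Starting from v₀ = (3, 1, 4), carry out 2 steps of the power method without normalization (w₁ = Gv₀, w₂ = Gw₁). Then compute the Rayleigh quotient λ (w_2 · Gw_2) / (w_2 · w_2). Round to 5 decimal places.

w1 = Gv₀ = (-11, 13, -24)
w2 = Gw1 = (11, -7, 66)
Gw2 = (-203, 67, -210)
w2·Gw2 = 11·(-203) + (-7)·67 + 66·(-210) = -16562; w2·w2 = 11·11 + (-7)·(-7) + 66·66 = 4526
λ ≈ -16562/4526 = -3.65930

λ ≈ -3.65930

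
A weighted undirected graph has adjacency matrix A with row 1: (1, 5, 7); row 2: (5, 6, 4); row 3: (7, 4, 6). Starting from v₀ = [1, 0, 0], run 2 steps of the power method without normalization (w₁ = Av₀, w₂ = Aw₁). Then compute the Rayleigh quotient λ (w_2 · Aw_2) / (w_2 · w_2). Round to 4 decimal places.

14.8019

w1 = Av₀ = (1·1 + 5·0 + 7·0; 5·1 + 6·0 + 4·0; 7·1 + 4·0 + 6·0) = (1, 5, 7)
w2 = Aw1 = (1·1 + 5·5 + 7·7; 5·1 + 6·5 + 4·7; 7·1 + 4·5 + 6·7) = (75, 63, 69)
Aw2 = (873, 1029, 1191)
w2·Aw2 = 75·873 + 63·1029 + 69·1191 = 212481; w2·w2 = 75·75 + 63·63 + 69·69 = 14355
λ ≈ 212481/14355 = 14.8019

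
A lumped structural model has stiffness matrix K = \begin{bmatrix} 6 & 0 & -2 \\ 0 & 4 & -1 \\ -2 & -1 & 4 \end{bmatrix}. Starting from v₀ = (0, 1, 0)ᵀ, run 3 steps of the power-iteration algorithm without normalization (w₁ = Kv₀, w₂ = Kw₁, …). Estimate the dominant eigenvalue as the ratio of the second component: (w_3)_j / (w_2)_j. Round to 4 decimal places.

w1 = Kv₀ = (0, 4, -1)
w2 = Kw1 = (2, 17, -8)
w3 = Kw2 = (28, 76, -53)
Ratio at component: 76 / 17 = 4.4706

4.4706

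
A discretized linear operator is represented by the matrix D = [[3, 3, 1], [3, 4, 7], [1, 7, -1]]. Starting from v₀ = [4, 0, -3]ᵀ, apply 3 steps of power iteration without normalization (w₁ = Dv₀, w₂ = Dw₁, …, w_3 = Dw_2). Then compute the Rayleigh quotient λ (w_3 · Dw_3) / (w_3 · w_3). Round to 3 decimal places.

w1 = Dv₀ = (3·4 + 3·0 + 1·(-3); 3·4 + 4·0 + 7·(-3); 1·4 + 7·0 + (-1)·(-3)) = (9, -9, 7)
w2 = Dw1 = (3·9 + 3·(-9) + 1·7; 3·9 + 4·(-9) + 7·7; 1·9 + 7·(-9) + (-1)·7) = (7, 40, -61)
w3 = Dw2 = (80, -246, 348)
Dw3 = (-150, 1692, -1990)
w3·Dw3 = 80·(-150) + (-246)·1692 + 348·(-1990) = -1120752; w3·w3 = 80·80 + (-246)·(-246) + 348·348 = 188020
λ ≈ -1120752/188020 = -5.961

-5.961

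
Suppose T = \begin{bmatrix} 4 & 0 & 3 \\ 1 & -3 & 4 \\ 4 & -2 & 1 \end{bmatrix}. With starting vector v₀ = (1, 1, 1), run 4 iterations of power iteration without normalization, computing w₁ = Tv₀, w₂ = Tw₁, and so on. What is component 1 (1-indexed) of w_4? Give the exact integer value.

w1 = Tv₀ = (4·1 + 0·1 + 3·1; 1·1 + (-3)·1 + 4·1; 4·1 + (-2)·1 + 1·1) = (7, 2, 3)
w2 = Tw1 = (4·7 + 0·2 + 3·3; 1·7 + (-3)·2 + 4·3; 4·7 + (-2)·2 + 1·3) = (37, 13, 27)
w3 = Tw2 = (229, 106, 149)
w4 = Tw3 = (1363, 507, 853)
The requested component of w4 is 1363.

1363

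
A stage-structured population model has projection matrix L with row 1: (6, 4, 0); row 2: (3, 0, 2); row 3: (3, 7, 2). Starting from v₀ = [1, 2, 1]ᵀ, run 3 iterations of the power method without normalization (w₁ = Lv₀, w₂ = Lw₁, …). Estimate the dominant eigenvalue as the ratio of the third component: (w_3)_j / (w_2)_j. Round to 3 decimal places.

9.583

w1 = Lv₀ = (6·1 + 4·2 + 0·1; 3·1 + 0·2 + 2·1; 3·1 + 7·2 + 2·1) = (14, 5, 19)
w2 = Lw1 = (6·14 + 4·5 + 0·19; 3·14 + 0·5 + 2·19; 3·14 + 7·5 + 2·19) = (104, 80, 115)
w3 = Lw2 = (944, 542, 1102)
Ratio at component: 1102 / 115 = 9.583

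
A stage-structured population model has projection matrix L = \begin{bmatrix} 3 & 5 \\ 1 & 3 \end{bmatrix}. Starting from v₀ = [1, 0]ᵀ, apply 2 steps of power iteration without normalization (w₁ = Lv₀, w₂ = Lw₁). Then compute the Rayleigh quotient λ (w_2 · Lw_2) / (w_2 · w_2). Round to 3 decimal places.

w1 = Lv₀ = (3, 1)
w2 = Lw1 = (14, 6)
Lw2 = (72, 32)
w2·Lw2 = 14·72 + 6·32 = 1200; w2·w2 = 14·14 + 6·6 = 232
λ ≈ 1200/232 = 5.172

λ ≈ 5.172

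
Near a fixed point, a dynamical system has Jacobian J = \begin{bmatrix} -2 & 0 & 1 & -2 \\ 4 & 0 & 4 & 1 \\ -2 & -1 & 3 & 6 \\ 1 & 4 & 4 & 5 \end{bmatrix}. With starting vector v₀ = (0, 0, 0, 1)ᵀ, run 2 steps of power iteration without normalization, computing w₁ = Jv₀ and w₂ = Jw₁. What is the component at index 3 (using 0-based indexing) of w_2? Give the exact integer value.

w1 = Jv₀ = (-2, 1, 6, 5)
w2 = Jw1 = (0, 21, 51, 51)
The requested component of w2 is 51.

51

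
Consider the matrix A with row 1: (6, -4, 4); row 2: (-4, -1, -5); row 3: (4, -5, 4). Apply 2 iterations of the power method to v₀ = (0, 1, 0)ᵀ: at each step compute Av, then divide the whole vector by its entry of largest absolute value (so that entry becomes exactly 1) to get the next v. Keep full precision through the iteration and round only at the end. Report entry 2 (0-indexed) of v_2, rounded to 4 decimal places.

-0.7381

Av0 = (-4.00000, -1.00000, -5.00000); divide by -5.00000 → v1 = (0.80000, 0.20000, 1.00000)
Av1 = (8.00000, -8.40000, 6.20000); divide by -8.40000 → v2 = (-0.95238, 1.00000, -0.73810)
Requested entry of v2: -31/42 = -0.7381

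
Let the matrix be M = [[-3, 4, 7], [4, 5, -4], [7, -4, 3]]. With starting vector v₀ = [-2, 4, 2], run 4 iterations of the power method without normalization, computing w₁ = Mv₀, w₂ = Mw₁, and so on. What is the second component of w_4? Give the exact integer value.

19364

w1 = Mv₀ = (36, 4, -24)
w2 = Mw1 = (-260, 260, 164)
w3 = Mw2 = (2968, -396, -2368)
w4 = Mw3 = (-27064, 19364, 15256)
The requested component of w4 is 19364.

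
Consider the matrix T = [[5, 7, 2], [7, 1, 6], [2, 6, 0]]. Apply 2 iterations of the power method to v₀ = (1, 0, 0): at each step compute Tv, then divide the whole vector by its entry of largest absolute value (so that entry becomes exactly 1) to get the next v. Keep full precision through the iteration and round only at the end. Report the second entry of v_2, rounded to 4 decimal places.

0.6923

Tv0 = (5.00000, 7.00000, 2.00000); divide by 7.00000 → v1 = (0.71429, 1.00000, 0.28571)
Tv1 = (11.14286, 7.71429, 7.42857); divide by 11.14286 → v2 = (1.00000, 0.69231, 0.66667)
Requested entry of v2: 54/78 = 0.6923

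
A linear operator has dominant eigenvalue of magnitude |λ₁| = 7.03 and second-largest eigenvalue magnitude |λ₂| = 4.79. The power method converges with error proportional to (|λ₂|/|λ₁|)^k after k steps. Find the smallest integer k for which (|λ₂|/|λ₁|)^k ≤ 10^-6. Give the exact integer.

|λ₂/λ₁| = 4.79/7.03 = 0.68137
Need k ≥ ln(10^-6) / ln(0.68137) = -13.8155 / -0.3837 ≈ 36.010
Smallest integer k satisfying the bound: 37

37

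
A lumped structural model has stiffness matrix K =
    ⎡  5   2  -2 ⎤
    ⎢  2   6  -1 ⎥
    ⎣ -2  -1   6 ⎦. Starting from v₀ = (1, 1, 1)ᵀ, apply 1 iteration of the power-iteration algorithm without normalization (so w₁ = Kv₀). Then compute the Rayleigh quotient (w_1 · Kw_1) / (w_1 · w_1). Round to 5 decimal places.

6.15663

w1 = Kv₀ = (5·1 + 2·1 + (-2)·1; 2·1 + 6·1 + (-1)·1; (-2)·1 + (-1)·1 + 6·1) = (5, 7, 3)
Kw1 = (33, 49, 1)
w1·Kw1 = 5·33 + 7·49 + 3·1 = 511; w1·w1 = 5·5 + 7·7 + 3·3 = 83
λ ≈ 511/83 = 6.15663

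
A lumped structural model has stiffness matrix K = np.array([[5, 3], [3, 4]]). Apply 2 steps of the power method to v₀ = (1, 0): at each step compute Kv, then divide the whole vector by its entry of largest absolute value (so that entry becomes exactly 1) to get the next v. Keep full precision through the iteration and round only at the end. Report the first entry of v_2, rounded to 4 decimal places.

1.0000

Kv0 = (5.00000, 3.00000); divide by 5.00000 → v1 = (1.00000, 0.60000)
Kv1 = (6.80000, 5.40000); divide by 6.80000 → v2 = (1.00000, 0.79412)
Requested entry of v2: 34/34 = 1.0000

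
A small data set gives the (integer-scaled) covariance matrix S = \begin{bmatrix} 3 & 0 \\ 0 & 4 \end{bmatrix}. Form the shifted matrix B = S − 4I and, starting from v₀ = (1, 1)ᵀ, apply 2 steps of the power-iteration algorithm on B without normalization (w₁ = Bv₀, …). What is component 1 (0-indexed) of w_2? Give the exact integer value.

B = S − 4I has rows (-1, 0); (0, 0)
w1 = Bv₀ = ((-1)·1 + 0·1; 0·1 + 0·1) = (-1, 0)
w2 = Bw1 = ((-1)·(-1) + 0·0; 0·(-1) + 0·0) = (1, 0)
Requested component of w2: 0

0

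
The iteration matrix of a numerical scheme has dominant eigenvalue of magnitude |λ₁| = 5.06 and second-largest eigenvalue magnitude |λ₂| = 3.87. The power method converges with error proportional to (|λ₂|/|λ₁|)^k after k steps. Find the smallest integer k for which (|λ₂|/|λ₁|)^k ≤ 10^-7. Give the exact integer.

61

|λ₂/λ₁| = 3.87/5.06 = 0.76482
Need k ≥ ln(10^-7) / ln(0.76482) = -16.1181 / -0.2681 ≈ 60.117
Smallest integer k satisfying the bound: 61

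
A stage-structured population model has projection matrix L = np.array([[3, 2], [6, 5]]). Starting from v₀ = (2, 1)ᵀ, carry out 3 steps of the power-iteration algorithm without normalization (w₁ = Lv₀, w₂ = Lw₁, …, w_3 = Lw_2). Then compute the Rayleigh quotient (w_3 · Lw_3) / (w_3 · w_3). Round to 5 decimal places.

w1 = Lv₀ = (8, 17)
w2 = Lw1 = (58, 133)
w3 = Lw2 = (440, 1013)
Lw3 = (3346, 7705)
w3·Lw3 = 440·3346 + 1013·7705 = 9277405; w3·w3 = 440·440 + 1013·1013 = 1219769
λ ≈ 9277405/1219769 = 7.60587

λ ≈ 7.60587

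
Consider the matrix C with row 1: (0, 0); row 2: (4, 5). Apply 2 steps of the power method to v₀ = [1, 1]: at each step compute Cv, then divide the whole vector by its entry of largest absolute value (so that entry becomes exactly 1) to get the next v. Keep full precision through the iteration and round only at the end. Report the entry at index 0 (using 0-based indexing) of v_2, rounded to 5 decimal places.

0.00000

Cv0 = (0.000000, 9.000000); divide by 9.000000 → v1 = (0.000000, 1.000000)
Cv1 = (0.000000, 5.000000); divide by 5.000000 → v2 = (0.000000, 1.000000)
Requested entry of v2: 0/45 = 0.00000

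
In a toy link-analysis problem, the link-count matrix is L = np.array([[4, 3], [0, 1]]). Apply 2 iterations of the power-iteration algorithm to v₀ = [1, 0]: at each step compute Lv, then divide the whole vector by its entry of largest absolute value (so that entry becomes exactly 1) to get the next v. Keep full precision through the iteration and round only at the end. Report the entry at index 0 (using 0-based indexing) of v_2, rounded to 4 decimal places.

1.0000

Lv0 = (4.00000, 0.00000); divide by 4.00000 → v1 = (1.00000, 0.00000)
Lv1 = (4.00000, 0.00000); divide by 4.00000 → v2 = (1.00000, 0.00000)
Requested entry of v2: 16/16 = 1.0000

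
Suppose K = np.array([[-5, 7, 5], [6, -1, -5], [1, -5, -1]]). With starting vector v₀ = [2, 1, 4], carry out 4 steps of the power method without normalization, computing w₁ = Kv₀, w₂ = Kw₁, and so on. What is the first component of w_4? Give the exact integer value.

-27443

w1 = Kv₀ = ((-5)·2 + 7·1 + 5·4; 6·2 + (-1)·1 + (-5)·4; 1·2 + (-5)·1 + (-1)·4) = (17, -9, -7)
w2 = Kw1 = ((-5)·17 + 7·(-9) + 5·(-7); 6·17 + (-1)·(-9) + (-5)·(-7); 1·17 + (-5)·(-9) + (-1)·(-7)) = (-183, 146, 69)
w3 = Kw2 = (2282, -1589, -982)
w4 = Kw3 = (-27443, 20191, 11209)
The requested component of w4 is -27443.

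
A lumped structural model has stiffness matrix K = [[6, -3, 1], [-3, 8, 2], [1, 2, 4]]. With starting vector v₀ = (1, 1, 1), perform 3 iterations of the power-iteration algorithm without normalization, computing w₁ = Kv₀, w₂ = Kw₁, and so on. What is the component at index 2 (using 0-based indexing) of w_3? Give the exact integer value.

w1 = Kv₀ = (4, 7, 7)
w2 = Kw1 = (10, 58, 46)
w3 = Kw2 = (-68, 526, 310)
The requested component of w3 is 310.

310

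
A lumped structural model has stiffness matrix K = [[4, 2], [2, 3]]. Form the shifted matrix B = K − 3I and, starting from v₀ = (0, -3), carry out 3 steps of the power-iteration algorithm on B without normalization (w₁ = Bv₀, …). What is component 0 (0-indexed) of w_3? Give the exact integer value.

-30

B = K − 3I has rows (1, 2); (2, 0)
w1 = Bv₀ = (-6, 0)
w2 = Bw1 = (-6, -12)
w3 = Bw2 = (-30, -12)
Requested component of w3: -30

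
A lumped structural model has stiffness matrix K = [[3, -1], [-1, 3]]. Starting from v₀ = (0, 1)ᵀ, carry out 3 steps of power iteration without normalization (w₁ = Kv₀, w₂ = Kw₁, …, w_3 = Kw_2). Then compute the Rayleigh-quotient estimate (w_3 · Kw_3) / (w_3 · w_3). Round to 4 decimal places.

λ ≈ 3.9692

w1 = Kv₀ = (3·0 + (-1)·1; (-1)·0 + 3·1) = (-1, 3)
w2 = Kw1 = (3·(-1) + (-1)·3; (-1)·(-1) + 3·3) = (-6, 10)
w3 = Kw2 = (-28, 36)
Kw3 = (-120, 136)
w3·Kw3 = (-28)·(-120) + 36·136 = 8256; w3·w3 = (-28)·(-28) + 36·36 = 2080
λ ≈ 8256/2080 = 3.9692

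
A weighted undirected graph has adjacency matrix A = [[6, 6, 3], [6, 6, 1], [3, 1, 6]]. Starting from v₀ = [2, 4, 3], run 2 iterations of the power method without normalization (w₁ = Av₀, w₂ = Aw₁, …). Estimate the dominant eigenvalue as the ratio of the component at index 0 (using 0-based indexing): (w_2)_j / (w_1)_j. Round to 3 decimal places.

13.067

w1 = Av₀ = (45, 39, 28)
w2 = Aw1 = (588, 532, 342)
Ratio at component: 588 / 45 = 13.067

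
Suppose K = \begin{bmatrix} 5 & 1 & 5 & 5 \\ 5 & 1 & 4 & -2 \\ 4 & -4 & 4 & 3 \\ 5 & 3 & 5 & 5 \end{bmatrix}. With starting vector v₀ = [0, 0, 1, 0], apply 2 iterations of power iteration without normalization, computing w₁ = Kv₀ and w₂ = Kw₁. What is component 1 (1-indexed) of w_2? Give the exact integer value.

w1 = Kv₀ = (5, 4, 4, 5)
w2 = Kw1 = (74, 35, 35, 82)
The requested component of w2 is 74.

74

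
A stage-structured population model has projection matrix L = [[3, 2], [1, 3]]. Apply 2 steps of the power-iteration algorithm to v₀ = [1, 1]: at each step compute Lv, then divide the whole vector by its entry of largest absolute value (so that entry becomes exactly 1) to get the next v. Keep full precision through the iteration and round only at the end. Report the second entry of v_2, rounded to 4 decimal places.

Lv0 = (5.00000, 4.00000); divide by 5.00000 → v1 = (1.00000, 0.80000)
Lv1 = (4.60000, 3.40000); divide by 4.60000 → v2 = (1.00000, 0.73913)
Requested entry of v2: 17/23 = 0.7391

0.7391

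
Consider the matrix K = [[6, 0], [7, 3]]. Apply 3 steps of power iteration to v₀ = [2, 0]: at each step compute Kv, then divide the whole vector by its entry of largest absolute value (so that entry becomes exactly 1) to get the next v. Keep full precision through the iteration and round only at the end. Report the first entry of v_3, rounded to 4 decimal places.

0.4898

Kv0 = (12.00000, 14.00000); divide by 14.00000 → v1 = (0.85714, 1.00000)
Kv1 = (5.14286, 9.00000); divide by 9.00000 → v2 = (0.57143, 1.00000)
Kv2 = (3.42857, 7.00000); divide by 7.00000 → v3 = (0.48980, 1.00000)
Requested entry of v3: 432/882 = 0.4898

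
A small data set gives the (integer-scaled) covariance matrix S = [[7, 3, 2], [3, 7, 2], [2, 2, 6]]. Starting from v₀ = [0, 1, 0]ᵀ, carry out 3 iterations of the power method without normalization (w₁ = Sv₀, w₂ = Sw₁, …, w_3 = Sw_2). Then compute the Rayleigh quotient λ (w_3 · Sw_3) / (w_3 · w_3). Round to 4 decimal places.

λ ≈ 11.4400

w1 = Sv₀ = (7·0 + 3·1 + 2·0; 3·0 + 7·1 + 2·0; 2·0 + 2·1 + 6·0) = (3, 7, 2)
w2 = Sw1 = (7·3 + 3·7 + 2·2; 3·3 + 7·7 + 2·2; 2·3 + 2·7 + 6·2) = (46, 62, 32)
w3 = Sw2 = (572, 636, 408)
Sw3 = (6728, 6984, 4864)
w3·Sw3 = 572·6728 + 636·6984 + 408·4864 = 10274752; w3·w3 = 572·572 + 636·636 + 408·408 = 898144
λ ≈ 10274752/898144 = 11.4400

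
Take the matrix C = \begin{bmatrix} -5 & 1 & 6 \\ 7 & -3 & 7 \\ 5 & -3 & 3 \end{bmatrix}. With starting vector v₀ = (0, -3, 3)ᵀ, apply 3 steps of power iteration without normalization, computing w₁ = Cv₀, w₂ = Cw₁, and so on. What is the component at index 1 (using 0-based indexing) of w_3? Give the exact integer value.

w1 = Cv₀ = (15, 30, 18)
w2 = Cw1 = (63, 141, 39)
w3 = Cw2 = (60, 291, 9)
The requested component of w3 is 291.

291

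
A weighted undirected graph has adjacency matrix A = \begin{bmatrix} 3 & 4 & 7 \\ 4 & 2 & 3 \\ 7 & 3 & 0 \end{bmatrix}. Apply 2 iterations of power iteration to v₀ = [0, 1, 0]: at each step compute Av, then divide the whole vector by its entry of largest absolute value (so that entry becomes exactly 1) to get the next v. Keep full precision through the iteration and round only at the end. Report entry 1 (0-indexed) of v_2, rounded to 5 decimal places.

0.70732

Av0 = (4.000000, 2.000000, 3.000000); divide by 4.000000 → v1 = (1.000000, 0.500000, 0.750000)
Av1 = (10.250000, 7.250000, 8.500000); divide by 10.250000 → v2 = (1.000000, 0.707317, 0.829268)
Requested entry of v2: 29/41 = 0.70732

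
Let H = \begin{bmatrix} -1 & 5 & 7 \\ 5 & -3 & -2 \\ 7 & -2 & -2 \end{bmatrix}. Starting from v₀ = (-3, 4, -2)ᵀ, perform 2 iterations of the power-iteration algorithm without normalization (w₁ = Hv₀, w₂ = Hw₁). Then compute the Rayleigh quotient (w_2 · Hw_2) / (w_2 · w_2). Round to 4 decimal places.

w1 = Hv₀ = ((-1)·(-3) + 5·4 + 7·(-2); 5·(-3) + (-3)·4 + (-2)·(-2); 7·(-3) + (-2)·4 + (-2)·(-2)) = (9, -23, -25)
w2 = Hw1 = ((-1)·9 + 5·(-23) + 7·(-25); 5·9 + (-3)·(-23) + (-2)·(-25); 7·9 + (-2)·(-23) + (-2)·(-25)) = (-299, 164, 159)
Hw2 = (2232, -2305, -2739)
w2·Hw2 = (-299)·2232 + 164·(-2305) + 159·(-2739) = -1480889; w2·w2 = (-299)·(-299) + 164·164 + 159·159 = 141578
λ ≈ -1480889/141578 = -10.4599

-10.4599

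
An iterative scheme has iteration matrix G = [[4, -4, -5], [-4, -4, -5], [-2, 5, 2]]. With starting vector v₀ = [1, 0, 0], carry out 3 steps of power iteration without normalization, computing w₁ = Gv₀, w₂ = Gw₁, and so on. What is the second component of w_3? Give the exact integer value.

w1 = Gv₀ = (4·1 + (-4)·0 + (-5)·0; (-4)·1 + (-4)·0 + (-5)·0; (-2)·1 + 5·0 + 2·0) = (4, -4, -2)
w2 = Gw1 = (4·4 + (-4)·(-4) + (-5)·(-2); (-4)·4 + (-4)·(-4) + (-5)·(-2); (-2)·4 + 5·(-4) + 2·(-2)) = (42, 10, -32)
w3 = Gw2 = (288, -48, -98)
The requested component of w3 is -48.

-48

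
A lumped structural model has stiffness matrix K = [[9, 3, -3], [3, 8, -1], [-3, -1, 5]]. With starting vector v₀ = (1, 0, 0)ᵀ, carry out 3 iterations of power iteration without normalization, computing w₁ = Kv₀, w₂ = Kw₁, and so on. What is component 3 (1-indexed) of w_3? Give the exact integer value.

w1 = Kv₀ = (9, 3, -3)
w2 = Kw1 = (99, 54, -45)
w3 = Kw2 = (1188, 774, -576)
The requested component of w3 is -576.

-576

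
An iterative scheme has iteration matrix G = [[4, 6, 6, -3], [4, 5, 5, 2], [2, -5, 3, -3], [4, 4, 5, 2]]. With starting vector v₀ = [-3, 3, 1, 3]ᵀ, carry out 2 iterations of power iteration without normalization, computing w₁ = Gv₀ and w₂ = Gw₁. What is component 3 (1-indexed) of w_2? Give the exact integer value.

-178

w1 = Gv₀ = (4·(-3) + 6·3 + 6·1 + (-3)·3; 4·(-3) + 5·3 + 5·1 + 2·3; 2·(-3) + (-5)·3 + 3·1 + (-3)·3; 4·(-3) + 4·3 + 5·1 + 2·3) = (3, 14, -27, 11)
w2 = Gw1 = (4·3 + 6·14 + 6·(-27) + (-3)·11; 4·3 + 5·14 + 5·(-27) + 2·11; 2·3 + (-5)·14 + 3·(-27) + (-3)·11; 4·3 + 4·14 + 5·(-27) + 2·11) = (-99, -31, -178, -45)
The requested component of w2 is -178.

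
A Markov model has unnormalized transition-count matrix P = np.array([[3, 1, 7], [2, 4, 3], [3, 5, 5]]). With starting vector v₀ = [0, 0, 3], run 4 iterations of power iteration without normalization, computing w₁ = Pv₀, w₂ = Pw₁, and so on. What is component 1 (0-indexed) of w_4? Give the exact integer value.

w1 = Pv₀ = (3·0 + 1·0 + 7·3; 2·0 + 4·0 + 3·3; 3·0 + 5·0 + 5·3) = (21, 9, 15)
w2 = Pw1 = (3·21 + 1·9 + 7·15; 2·21 + 4·9 + 3·15; 3·21 + 5·9 + 5·15) = (177, 123, 183)
w3 = Pw2 = (1935, 1395, 2061)
w4 = Pw3 = (21627, 15633, 23085)
The requested component of w4 is 15633.

15633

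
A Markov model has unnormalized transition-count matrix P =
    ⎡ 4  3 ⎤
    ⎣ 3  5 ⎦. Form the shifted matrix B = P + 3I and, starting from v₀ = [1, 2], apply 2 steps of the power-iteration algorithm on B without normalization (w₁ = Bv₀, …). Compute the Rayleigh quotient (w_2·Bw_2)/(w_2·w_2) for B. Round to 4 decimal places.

B = P + 3I has rows (7, 3); (3, 8)
w1 = Bv₀ = (7·1 + 3·2; 3·1 + 8·2) = (13, 19)
w2 = Bw1 = (7·13 + 3·19; 3·13 + 8·19) = (148, 191)
Bw2 = (1609, 1972)
w2·Bw2 = 614784; w2·w2 = 58385; μ ≈ 614784/58385 = 10.5298

10.5298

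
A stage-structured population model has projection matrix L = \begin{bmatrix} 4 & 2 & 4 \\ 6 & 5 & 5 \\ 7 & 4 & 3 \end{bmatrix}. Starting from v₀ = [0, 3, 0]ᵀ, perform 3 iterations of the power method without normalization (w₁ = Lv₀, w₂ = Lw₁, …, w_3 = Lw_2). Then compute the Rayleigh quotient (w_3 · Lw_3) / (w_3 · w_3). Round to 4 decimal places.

w1 = Lv₀ = (4·0 + 2·3 + 4·0; 6·0 + 5·3 + 5·0; 7·0 + 4·3 + 3·0) = (6, 15, 12)
w2 = Lw1 = (4·6 + 2·15 + 4·12; 6·6 + 5·15 + 5·12; 7·6 + 4·15 + 3·12) = (102, 171, 138)
w3 = Lw2 = (1302, 2157, 1812)
Lw3 = (16770, 27657, 23178)
w3·Lw3 = 1302·16770 + 2157·27657 + 1812·23178 = 123489225; w3·w3 = 1302·1302 + 2157·2157 + 1812·1812 = 9631197
λ ≈ 123489225/9631197 = 12.8218

λ ≈ 12.8218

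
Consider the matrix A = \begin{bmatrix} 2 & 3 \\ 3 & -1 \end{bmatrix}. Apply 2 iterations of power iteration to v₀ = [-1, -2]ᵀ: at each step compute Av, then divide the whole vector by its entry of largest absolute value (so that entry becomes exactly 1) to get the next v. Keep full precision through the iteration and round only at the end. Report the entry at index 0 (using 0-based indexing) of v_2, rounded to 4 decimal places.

0.8261

Av0 = (-8.00000, -1.00000); divide by -8.00000 → v1 = (1.00000, 0.12500)
Av1 = (2.37500, 2.87500); divide by 2.87500 → v2 = (0.82609, 1.00000)
Requested entry of v2: -19/-23 = 0.8261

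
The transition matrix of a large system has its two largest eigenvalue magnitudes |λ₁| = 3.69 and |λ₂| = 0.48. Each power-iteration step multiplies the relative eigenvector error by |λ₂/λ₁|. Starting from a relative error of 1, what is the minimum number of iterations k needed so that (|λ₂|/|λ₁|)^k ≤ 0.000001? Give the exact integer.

|λ₂/λ₁| = 0.48/3.69 = 0.13008
Need k ≥ ln(0.000001) / ln(0.13008) = -13.8155 / -2.0396 ≈ 6.774
Smallest integer k satisfying the bound: 7

7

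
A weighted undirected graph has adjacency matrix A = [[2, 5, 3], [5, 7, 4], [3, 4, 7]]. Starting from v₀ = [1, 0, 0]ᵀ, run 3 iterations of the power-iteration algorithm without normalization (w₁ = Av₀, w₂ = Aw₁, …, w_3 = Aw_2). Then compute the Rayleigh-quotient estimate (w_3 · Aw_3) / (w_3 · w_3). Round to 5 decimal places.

λ ≈ 13.76316

w1 = Av₀ = (2·1 + 5·0 + 3·0; 5·1 + 7·0 + 4·0; 3·1 + 4·0 + 7·0) = (2, 5, 3)
w2 = Aw1 = (2·2 + 5·5 + 3·3; 5·2 + 7·5 + 4·3; 3·2 + 4·5 + 7·3) = (38, 57, 47)
w3 = Aw2 = (502, 777, 671)
Aw3 = (6902, 10633, 9311)
w3·Aw3 = 502·6902 + 777·10633 + 671·9311 = 17974326; w3·w3 = 502·502 + 777·777 + 671·671 = 1305974
λ ≈ 17974326/1305974 = 13.76316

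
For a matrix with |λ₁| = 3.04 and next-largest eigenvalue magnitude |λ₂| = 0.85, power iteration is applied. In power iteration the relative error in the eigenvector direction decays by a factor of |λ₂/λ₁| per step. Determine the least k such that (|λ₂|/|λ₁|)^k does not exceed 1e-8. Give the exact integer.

15

|λ₂/λ₁| = 0.85/3.04 = 0.27961
Need k ≥ ln(1e-8) / ln(0.27961) = -18.4207 / -1.2744 ≈ 14.455
Smallest integer k satisfying the bound: 15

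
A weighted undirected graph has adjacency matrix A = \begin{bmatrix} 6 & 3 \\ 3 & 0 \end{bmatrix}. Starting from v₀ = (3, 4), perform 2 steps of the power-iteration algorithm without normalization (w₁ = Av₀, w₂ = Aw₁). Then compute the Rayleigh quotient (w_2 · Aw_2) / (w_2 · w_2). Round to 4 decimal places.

λ ≈ 7.2401

w1 = Av₀ = (6·3 + 3·4; 3·3 + 0·4) = (30, 9)
w2 = Aw1 = (6·30 + 3·9; 3·30 + 0·9) = (207, 90)
Aw2 = (1512, 621)
w2·Aw2 = 207·1512 + 90·621 = 368874; w2·w2 = 207·207 + 90·90 = 50949
λ ≈ 368874/50949 = 7.2401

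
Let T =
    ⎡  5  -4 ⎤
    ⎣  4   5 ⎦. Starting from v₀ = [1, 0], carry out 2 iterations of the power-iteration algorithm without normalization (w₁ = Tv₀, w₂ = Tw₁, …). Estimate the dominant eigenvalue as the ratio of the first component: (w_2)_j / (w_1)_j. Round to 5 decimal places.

w1 = Tv₀ = (5·1 + (-4)·0; 4·1 + 5·0) = (5, 4)
w2 = Tw1 = (5·5 + (-4)·4; 4·5 + 5·4) = (9, 40)
Ratio at component: 9 / 5 = 1.80000

λ ≈ 1.80000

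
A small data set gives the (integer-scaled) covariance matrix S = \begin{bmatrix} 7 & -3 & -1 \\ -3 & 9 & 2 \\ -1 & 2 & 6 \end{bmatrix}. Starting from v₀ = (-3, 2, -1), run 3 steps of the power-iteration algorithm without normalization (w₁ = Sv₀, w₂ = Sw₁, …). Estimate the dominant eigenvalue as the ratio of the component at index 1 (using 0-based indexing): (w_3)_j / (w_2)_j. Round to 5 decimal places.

λ ≈ 12.07541

w1 = Sv₀ = (7·(-3) + (-3)·2 + (-1)·(-1); (-3)·(-3) + 9·2 + 2·(-1); (-1)·(-3) + 2·2 + 6·(-1)) = (-26, 25, 1)
w2 = Sw1 = (7·(-26) + (-3)·25 + (-1)·1; (-3)·(-26) + 9·25 + 2·1; (-1)·(-26) + 2·25 + 6·1) = (-258, 305, 82)
w3 = Sw2 = (-2803, 3683, 1360)
Ratio at component: 3683 / 305 = 12.07541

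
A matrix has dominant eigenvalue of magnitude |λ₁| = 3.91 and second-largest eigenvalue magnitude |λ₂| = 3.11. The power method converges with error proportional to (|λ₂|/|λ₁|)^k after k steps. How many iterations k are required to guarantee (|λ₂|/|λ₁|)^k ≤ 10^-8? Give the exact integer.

81

|λ₂/λ₁| = 3.11/3.91 = 0.79540
Need k ≥ ln(10^-8) / ln(0.79540) = -18.4207 / -0.2289 ≈ 80.470
Smallest integer k satisfying the bound: 81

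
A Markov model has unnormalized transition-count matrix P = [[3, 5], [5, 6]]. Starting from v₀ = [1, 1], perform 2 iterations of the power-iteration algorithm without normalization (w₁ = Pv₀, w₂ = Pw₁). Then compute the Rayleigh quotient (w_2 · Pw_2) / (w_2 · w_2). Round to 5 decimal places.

λ ≈ 9.72015

w1 = Pv₀ = (3·1 + 5·1; 5·1 + 6·1) = (8, 11)
w2 = Pw1 = (3·8 + 5·11; 5·8 + 6·11) = (79, 106)
Pw2 = (767, 1031)
w2·Pw2 = 79·767 + 106·1031 = 169879; w2·w2 = 79·79 + 106·106 = 17477
λ ≈ 169879/17477 = 9.72015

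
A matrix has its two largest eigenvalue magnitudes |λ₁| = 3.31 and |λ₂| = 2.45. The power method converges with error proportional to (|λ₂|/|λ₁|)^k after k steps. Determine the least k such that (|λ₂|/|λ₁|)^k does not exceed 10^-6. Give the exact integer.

46

|λ₂/λ₁| = 2.45/3.31 = 0.74018
Need k ≥ ln(10^-6) / ln(0.74018) = -13.8155 / -0.3009 ≈ 45.920
Smallest integer k satisfying the bound: 46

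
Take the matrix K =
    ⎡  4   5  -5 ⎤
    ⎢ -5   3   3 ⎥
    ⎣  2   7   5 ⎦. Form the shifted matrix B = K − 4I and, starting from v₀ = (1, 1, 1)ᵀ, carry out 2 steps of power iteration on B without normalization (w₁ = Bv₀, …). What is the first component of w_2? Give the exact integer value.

-65

B = K − 4I has rows (0, 5, -5); (-5, -1, 3); (2, 7, 1)
w1 = Bv₀ = (0, -3, 10)
w2 = Bw1 = (-65, 33, -11)
Requested component of w2: -65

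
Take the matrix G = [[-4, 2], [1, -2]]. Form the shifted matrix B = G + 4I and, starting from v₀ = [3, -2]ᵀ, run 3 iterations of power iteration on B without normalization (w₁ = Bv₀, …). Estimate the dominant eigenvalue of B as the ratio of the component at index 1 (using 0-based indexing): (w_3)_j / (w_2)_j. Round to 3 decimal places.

B = G + 4I has rows (0, 2); (1, 2)
w1 = Bv₀ = (0·3 + 2·(-2); 1·3 + 2·(-2)) = (-4, -1)
w2 = Bw1 = (0·(-4) + 2·(-1); 1·(-4) + 2·(-1)) = (-2, -6)
w3 = Bw2 = (-12, -14)
Ratio: -14/-6 = 2.333

μ ≈ 2.333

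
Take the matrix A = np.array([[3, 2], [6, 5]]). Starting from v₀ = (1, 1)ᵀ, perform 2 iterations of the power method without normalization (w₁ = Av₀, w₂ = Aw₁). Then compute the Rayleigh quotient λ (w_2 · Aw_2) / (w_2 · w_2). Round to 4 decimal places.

7.6090

w1 = Av₀ = (5, 11)
w2 = Aw1 = (37, 85)
Aw2 = (281, 647)
w2·Aw2 = 37·281 + 85·647 = 65392; w2·w2 = 37·37 + 85·85 = 8594
λ ≈ 65392/8594 = 7.6090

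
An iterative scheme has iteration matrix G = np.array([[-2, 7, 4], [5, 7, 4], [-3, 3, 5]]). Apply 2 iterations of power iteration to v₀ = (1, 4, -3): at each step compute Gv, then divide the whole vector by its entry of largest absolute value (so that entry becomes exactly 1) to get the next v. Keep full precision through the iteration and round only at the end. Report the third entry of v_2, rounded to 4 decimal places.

-0.0466

Gv0 = (14.00000, 21.00000, -6.00000); divide by 21.00000 → v1 = (0.66667, 1.00000, -0.28571)
Gv1 = (4.52381, 9.19048, -0.42857); divide by 9.19048 → v2 = (0.49223, 1.00000, -0.04663)
Requested entry of v2: -9/193 = -0.0466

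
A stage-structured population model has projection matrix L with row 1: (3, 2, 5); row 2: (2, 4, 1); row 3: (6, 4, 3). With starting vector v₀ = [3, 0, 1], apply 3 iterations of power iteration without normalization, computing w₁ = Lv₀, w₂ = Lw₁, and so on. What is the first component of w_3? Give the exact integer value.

1512

w1 = Lv₀ = (14, 7, 21)
w2 = Lw1 = (161, 77, 175)
w3 = Lw2 = (1512, 805, 1799)
The requested component of w3 is 1512.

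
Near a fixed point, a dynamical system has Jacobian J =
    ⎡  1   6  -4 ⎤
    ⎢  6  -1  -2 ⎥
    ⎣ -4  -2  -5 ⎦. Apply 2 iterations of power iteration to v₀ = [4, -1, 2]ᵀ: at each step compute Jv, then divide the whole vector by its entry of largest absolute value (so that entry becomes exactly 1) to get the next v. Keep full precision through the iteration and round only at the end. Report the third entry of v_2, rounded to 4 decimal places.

0.5566

Jv0 = (-10.00000, 21.00000, -24.00000); divide by -24.00000 → v1 = (0.41667, -0.87500, 1.00000)
Jv1 = (-8.83333, 1.37500, -4.91667); divide by -8.83333 → v2 = (1.00000, -0.15566, 0.55660)
Requested entry of v2: 118/212 = 0.5566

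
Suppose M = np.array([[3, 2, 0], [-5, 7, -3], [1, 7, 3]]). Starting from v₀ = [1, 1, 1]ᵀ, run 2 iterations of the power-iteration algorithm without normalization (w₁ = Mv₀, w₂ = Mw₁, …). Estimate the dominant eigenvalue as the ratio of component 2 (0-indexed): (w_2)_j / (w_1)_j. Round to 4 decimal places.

2.8182

w1 = Mv₀ = (5, -1, 11)
w2 = Mw1 = (13, -65, 31)
Ratio at component: 31 / 11 = 2.8182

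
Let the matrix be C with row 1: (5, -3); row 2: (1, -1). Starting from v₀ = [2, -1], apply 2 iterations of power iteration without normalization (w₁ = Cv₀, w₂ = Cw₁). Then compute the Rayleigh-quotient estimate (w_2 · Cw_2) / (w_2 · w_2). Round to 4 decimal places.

λ ≈ 4.4685

w1 = Cv₀ = (5·2 + (-3)·(-1); 1·2 + (-1)·(-1)) = (13, 3)
w2 = Cw1 = (5·13 + (-3)·3; 1·13 + (-1)·3) = (56, 10)
Cw2 = (250, 46)
w2·Cw2 = 56·250 + 10·46 = 14460; w2·w2 = 56·56 + 10·10 = 3236
λ ≈ 14460/3236 = 4.4685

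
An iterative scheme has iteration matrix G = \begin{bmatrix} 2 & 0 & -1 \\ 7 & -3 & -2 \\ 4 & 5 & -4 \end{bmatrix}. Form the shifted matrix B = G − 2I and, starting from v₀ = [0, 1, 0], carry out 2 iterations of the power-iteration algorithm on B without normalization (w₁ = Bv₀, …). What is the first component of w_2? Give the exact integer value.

-5

B = G − 2I has rows (0, 0, -1); (7, -5, -2); (4, 5, -6)
w1 = Bv₀ = (0·0 + 0·1 + (-1)·0; 7·0 + (-5)·1 + (-2)·0; 4·0 + 5·1 + (-6)·0) = (0, -5, 5)
w2 = Bw1 = (0·0 + 0·(-5) + (-1)·5; 7·0 + (-5)·(-5) + (-2)·5; 4·0 + 5·(-5) + (-6)·5) = (-5, 15, -55)
Requested component of w2: -5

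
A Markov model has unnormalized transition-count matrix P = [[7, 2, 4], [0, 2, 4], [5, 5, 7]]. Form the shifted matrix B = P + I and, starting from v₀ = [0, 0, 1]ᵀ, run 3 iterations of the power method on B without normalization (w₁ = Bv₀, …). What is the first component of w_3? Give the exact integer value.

1080

B = P + I has rows (8, 2, 4); (0, 3, 4); (5, 5, 8)
w1 = Bv₀ = (8·0 + 2·0 + 4·1; 0·0 + 3·0 + 4·1; 5·0 + 5·0 + 8·1) = (4, 4, 8)
w2 = Bw1 = (8·4 + 2·4 + 4·8; 0·4 + 3·4 + 4·8; 5·4 + 5·4 + 8·8) = (72, 44, 104)
w3 = Bw2 = (1080, 548, 1412)
Requested component of w3: 1080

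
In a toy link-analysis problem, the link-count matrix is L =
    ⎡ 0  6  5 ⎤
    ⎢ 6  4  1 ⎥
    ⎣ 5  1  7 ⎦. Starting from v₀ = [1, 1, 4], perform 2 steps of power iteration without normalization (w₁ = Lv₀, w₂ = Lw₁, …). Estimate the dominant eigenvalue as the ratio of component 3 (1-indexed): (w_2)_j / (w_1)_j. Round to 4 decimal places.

w1 = Lv₀ = (26, 14, 34)
w2 = Lw1 = (254, 246, 382)
Ratio at component: 382 / 34 = 11.2353

λ ≈ 11.2353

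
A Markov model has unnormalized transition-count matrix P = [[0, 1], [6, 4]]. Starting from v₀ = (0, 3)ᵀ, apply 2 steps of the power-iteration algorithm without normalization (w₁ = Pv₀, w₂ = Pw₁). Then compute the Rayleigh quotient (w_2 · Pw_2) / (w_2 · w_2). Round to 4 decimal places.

w1 = Pv₀ = (0·0 + 1·3; 6·0 + 4·3) = (3, 12)
w2 = Pw1 = (0·3 + 1·12; 6·3 + 4·12) = (12, 66)
Pw2 = (66, 336)
w2·Pw2 = 12·66 + 66·336 = 22968; w2·w2 = 12·12 + 66·66 = 4500
λ ≈ 22968/4500 = 5.1040

5.1040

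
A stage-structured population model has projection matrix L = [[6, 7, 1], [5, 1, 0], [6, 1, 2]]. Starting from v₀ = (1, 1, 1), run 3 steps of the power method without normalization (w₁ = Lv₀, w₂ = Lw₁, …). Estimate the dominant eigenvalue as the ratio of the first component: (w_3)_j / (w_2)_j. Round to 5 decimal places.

10.74074

w1 = Lv₀ = (6·1 + 7·1 + 1·1; 5·1 + 1·1 + 0·1; 6·1 + 1·1 + 2·1) = (14, 6, 9)
w2 = Lw1 = (6·14 + 7·6 + 1·9; 5·14 + 1·6 + 0·9; 6·14 + 1·6 + 2·9) = (135, 76, 108)
w3 = Lw2 = (1450, 751, 1102)
Ratio at component: 1450 / 135 = 10.74074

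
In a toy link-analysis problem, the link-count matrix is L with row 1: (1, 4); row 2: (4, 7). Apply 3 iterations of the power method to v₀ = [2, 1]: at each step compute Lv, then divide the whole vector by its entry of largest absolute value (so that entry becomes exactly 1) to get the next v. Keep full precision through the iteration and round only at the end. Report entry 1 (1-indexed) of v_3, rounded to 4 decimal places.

0.4987

Lv0 = (6.00000, 15.00000); divide by 15.00000 → v1 = (0.40000, 1.00000)
Lv1 = (4.40000, 8.60000); divide by 8.60000 → v2 = (0.51163, 1.00000)
Lv2 = (4.51163, 9.04651); divide by 9.04651 → v3 = (0.49871, 1.00000)
Requested entry of v3: 582/1167 = 0.4987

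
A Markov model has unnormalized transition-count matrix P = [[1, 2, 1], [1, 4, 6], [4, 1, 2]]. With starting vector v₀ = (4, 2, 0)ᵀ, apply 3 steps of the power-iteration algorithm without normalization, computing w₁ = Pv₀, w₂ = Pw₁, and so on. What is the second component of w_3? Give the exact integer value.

w1 = Pv₀ = (8, 12, 18)
w2 = Pw1 = (50, 164, 80)
w3 = Pw2 = (458, 1186, 524)
The requested component of w3 is 1186.

1186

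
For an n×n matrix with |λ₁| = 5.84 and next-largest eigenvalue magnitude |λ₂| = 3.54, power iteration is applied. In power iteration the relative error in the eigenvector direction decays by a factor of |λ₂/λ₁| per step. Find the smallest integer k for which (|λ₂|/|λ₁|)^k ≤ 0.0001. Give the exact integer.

|λ₂/λ₁| = 3.54/5.84 = 0.60616
Need k ≥ ln(0.0001) / ln(0.60616) = -9.2103 / -0.5006 ≈ 18.398
Smallest integer k satisfying the bound: 19

19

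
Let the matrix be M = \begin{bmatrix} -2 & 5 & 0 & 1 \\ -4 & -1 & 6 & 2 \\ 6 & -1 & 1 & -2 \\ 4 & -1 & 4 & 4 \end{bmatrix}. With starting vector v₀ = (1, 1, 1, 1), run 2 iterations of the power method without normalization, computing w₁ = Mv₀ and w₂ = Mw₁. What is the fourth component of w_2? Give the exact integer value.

w1 = Mv₀ = ((-2)·1 + 5·1 + 0·1 + 1·1; (-4)·1 + (-1)·1 + 6·1 + 2·1; 6·1 + (-1)·1 + 1·1 + (-2)·1; 4·1 + (-1)·1 + 4·1 + 4·1) = (4, 3, 4, 11)
w2 = Mw1 = ((-2)·4 + 5·3 + 0·4 + 1·11; (-4)·4 + (-1)·3 + 6·4 + 2·11; 6·4 + (-1)·3 + 1·4 + (-2)·11; 4·4 + (-1)·3 + 4·4 + 4·11) = (18, 27, 3, 73)
The requested component of w2 is 73.

73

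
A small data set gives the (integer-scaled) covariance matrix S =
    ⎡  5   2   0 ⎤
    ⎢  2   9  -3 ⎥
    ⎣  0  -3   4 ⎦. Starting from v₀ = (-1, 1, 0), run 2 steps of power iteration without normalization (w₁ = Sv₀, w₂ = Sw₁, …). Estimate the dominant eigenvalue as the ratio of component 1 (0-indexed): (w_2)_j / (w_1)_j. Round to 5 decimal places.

λ ≈ 9.42857

w1 = Sv₀ = (-3, 7, -3)
w2 = Sw1 = (-1, 66, -33)
Ratio at component: 66 / 7 = 9.42857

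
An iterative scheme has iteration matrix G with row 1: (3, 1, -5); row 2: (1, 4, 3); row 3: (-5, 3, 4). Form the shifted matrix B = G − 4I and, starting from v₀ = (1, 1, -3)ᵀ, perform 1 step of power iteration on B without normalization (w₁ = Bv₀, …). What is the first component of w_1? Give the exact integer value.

B = G − 4I has rows (-1, 1, -5); (1, 0, 3); (-5, 3, 0)
w1 = Bv₀ = ((-1)·1 + 1·1 + (-5)·(-3); 1·1 + 0·1 + 3·(-3); (-5)·1 + 3·1 + 0·(-3)) = (15, -8, -2)
Requested component of w1: 15

15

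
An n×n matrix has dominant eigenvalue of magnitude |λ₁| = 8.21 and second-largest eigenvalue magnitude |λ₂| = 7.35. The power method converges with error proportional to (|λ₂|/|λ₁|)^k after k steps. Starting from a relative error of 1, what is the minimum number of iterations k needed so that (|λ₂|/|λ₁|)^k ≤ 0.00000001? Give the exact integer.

167

|λ₂/λ₁| = 7.35/8.21 = 0.89525
Need k ≥ ln(0.00000001) / ln(0.89525) = -18.4207 / -0.1107 ≈ 166.473
Smallest integer k satisfying the bound: 167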